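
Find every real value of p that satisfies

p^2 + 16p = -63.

Bring every term to one side: p^2 + 16p + 63 = 0.
Factor: (p + 7)(p + 9) = 0.
So p = -7 or p = -9.

p = -9 or p = -7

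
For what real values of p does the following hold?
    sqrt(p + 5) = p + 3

p = -1

Square both sides: p + 5 = (p + 3)^2.
Expand and rearrange: p^2 + 5p + 4 = 0.
Solving gives p = -1 or p = -4.
Check each candidate in the original equation:
  p = -1: sqrt(4) = 2, while p + 3 = 2 — valid.
  p = -4: sqrt(1) = 1, while p + 3 = -1 — extraneous.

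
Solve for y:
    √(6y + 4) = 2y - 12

y = 10

Square both sides: 6y + 4 = (2y - 12)².
Expand and rearrange: 4y² - 54y + 140 = 0.
Solving gives y = 10 or y = 3.5.
Check each candidate in the original equation:
  y = 10: √(64) = 8, while 2y - 12 = 8 — valid.
  y = 3.5: √(25) = 5, while 2y - 12 = -5 — extraneous.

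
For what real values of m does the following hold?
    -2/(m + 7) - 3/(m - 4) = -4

Multiply both sides by (m + 7)(m - 4):
-2(m - 4) - 3(m + 7) = -4(m + 7)(m - 4).
Expand and collect terms: -4m^2 - 7m + 125 = 0.
By the quadratic formula, m = (7 +/- sqrt(2049)) / -8, so m ~= -6.5332 or m ~= 4.7832.
Neither value makes a denominator zero (m != -7, m != 4), so both are valid.

m = -6.5332 or m = 4.7832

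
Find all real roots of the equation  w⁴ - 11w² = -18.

Let u = w². The equation becomes u² - 11u + 18 = 0.
Factor: (u - 2)(u - 9) = 0, so u = 2 or u = 9.
w² = 2 gives w = ±√(2) ≈ ±1.4142.
w² = 9 gives w = ±3.

w = -3 or w = -1.4142 or w = 1.4142 or w = 3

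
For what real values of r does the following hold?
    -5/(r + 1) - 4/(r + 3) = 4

Multiply both sides by (r + 1)(r + 3):
-5(r + 3) - 4(r + 1) = 4(r + 1)(r + 3).
Expand and collect terms: 4r^2 + 25r + 31 = 0.
By the quadratic formula, r = (-25 +/- sqrt(129)) / 8, so r ~= -1.7053 or r ~= -4.5447.
Neither value makes a denominator zero (r != -1, r != -3), so both are valid.

r = -4.5447 or r = -1.7053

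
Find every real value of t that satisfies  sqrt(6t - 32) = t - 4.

Square both sides: 6t - 32 = (t - 4)^2.
Expand and rearrange: t^2 - 14t + 48 = 0.
Solving gives t = 8 or t = 6.
Check each candidate in the original equation:
  t = 8: sqrt(16) = 4, while t - 4 = 4 — valid.
  t = 6: sqrt(4) = 2, while t - 4 = 2 — valid.

t = 6 or t = 8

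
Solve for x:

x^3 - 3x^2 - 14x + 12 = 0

x = -3 or x = 0.7639 or x = 5.2361

Possible rational roots are divisors of 12. Testing x = -3 gives 0, so (x + 3) is a factor.
Divide: x^3 - 3x^2 - 14x + 12 = (x + 3)(x^2 - 6x + 4).
Apply the quadratic formula to x^2 - 6x + 4 = 0: x = (6 +/- sqrt(20))/2, i.e. x ~= 5.2361 or x ~= 0.7639.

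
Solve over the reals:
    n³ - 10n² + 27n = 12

Rearrange: n³ - 10n² + 27n - 12 = 0.
Possible rational roots are divisors of -12. Testing n = 4 gives 0, so (n - 4) is a factor.
Divide: n³ - 10n² + 27n - 12 = (n - 4)(n² - 6n + 3).
Apply the quadratic formula to n² - 6n + 3 = 0: n = (6 ± √24)/2, i.e. n ≈ 5.4495 or n ≈ 0.5505.

n = 0.5505 or n = 4 or n = 5.4495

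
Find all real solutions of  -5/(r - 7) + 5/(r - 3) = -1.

Multiply both sides by (r - 7)(r - 3):
-5(r - 3) + 5(r - 7) = -(r - 7)(r - 3).
Expand and collect terms: -r² + 10r - 1 = 0.
By the quadratic formula, r = (-10 ± √96) / -2, so r ≈ 0.101 or r ≈ 9.899.
Neither value makes a denominator zero (r ≠ 7, r ≠ 3), so both are valid.

r = 0.101 or r = 9.899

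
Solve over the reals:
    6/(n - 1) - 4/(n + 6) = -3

Multiply both sides by (n - 1)(n + 6):
6(n + 6) - 4(n - 1) = -3(n - 1)(n + 6).
Expand and collect terms: -3n² - 17n - 22 = 0.
Factor or apply the quadratic formula: n = -3.6667 or n = -2.
Neither value makes a denominator zero (n ≠ 1, n ≠ -6), so both are valid.

n = -3.6667 or n = -2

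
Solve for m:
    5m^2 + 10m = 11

Rearrange to standard form: 5m^2 + 10m - 11 = 0.
Discriminant: (10)^2 - 4*5*(-11) = 320.
Quadratic formula: m = (-10 +/- sqrt(320)) / 10.
So m = -1 + 4*sqrt(5)/5 ~= 0.7889 or m = -4*sqrt(5)/5 - 1 ~= -2.7889.

m = -2.7889 or m = 0.7889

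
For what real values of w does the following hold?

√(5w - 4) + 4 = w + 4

Isolate the radical: √(5w - 4) = w.
Square both sides: 5w - 4 = (w)².
Expand and rearrange: w² - 5w + 4 = 0.
Solving gives w = 4 or w = 1.
Check each candidate in the original equation:
  w = 4: √(16) = 4, while w = 4 — valid.
  w = 1: √(1) = 1, while w = 1 — valid.

w = 1 or w = 4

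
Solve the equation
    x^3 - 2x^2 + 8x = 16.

x = 2

Rearrange: x^3 - 2x^2 + 8x - 16 = 0.
Possible rational roots are divisors of -16. Testing x = 2 gives 0, so (x - 2) is a factor.
Divide: x^3 - 2x^2 + 8x - 16 = (x - 2)(x^2 + 8).
The quadratic x^2 + 8 has discriminant -32 < 0, so no further real roots.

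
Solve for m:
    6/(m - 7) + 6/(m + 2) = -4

Multiply both sides by (m - 7)(m + 2):
6(m + 2) + 6(m - 7) = -4(m - 7)(m + 2).
Expand and collect terms: -4m² + 8m + 86 = 0.
By the quadratic formula, m = (-8 ± √1440) / -8, so m ≈ -3.7434 or m ≈ 5.7434.
Neither value makes a denominator zero (m ≠ 7, m ≠ -2), so both are valid.

m = -3.7434 or m = 5.7434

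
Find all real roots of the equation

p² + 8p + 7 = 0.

p = -7 or p = -1

Factor: (p + 7)(p + 1) = 0.
So p = -7 or p = -1.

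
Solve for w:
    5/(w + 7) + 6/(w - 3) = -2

Multiply both sides by (w + 7)(w - 3):
5(w - 3) + 6(w + 7) = -2(w + 7)(w - 3).
Expand and collect terms: -2w^2 - 19w + 15 = 0.
By the quadratic formula, w = (19 +/- sqrt(481)) / -4, so w ~= -10.2329 or w ~= 0.7329.
Neither value makes a denominator zero (w != -7, w != 3), so both are valid.

w = -10.2329 or w = 0.7329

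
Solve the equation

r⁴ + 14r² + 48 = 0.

Let u = r². The equation becomes u² + 14u + 48 = 0.
Factor: (u + 8)(u + 6) = 0, so u = -8 or u = -6.
r² = -8 < 0 has no real solution.
r² = -6 < 0 has no real solution.

No real solutions.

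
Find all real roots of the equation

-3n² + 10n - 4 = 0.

n = 0.4648 or n = 2.8685

Discriminant: (10)² − 4·(-3)·(-4) = 52.
Quadratic formula: n = (-10 ± √52) / (-6).
So n = 5/3 - √(13)/3 ≈ 0.4648 or n = √(13)/3 + 5/3 ≈ 2.8685.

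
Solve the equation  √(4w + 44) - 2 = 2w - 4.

w = 5

Isolate the radical: √(4w + 44) = 2w - 2.
Square both sides: 4w + 44 = (2w - 2)².
Expand and rearrange: 4w² - 12w - 40 = 0.
Solving gives w = 5 or w = -2.
Check each candidate in the original equation:
  w = 5: √(64) = 8, while 2w - 2 = 8 — valid.
  w = -2: √(36) = 6, while 2w - 2 = -6 — extraneous.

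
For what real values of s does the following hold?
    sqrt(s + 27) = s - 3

Square both sides: s + 27 = (s - 3)^2.
Expand and rearrange: s^2 - 7s - 18 = 0.
Solving gives s = 9 or s = -2.
Check each candidate in the original equation:
  s = 9: sqrt(36) = 6, while s - 3 = 6 — valid.
  s = -2: sqrt(25) = 5, while s - 3 = -5 — extraneous.

s = 9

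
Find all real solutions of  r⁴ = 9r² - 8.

r = -2.8284 or r = -1 or r = 1 or r = 2.8284

Let u = r². The equation becomes u² - 9u + 8 = 0.
Factor: (u - 8)(u - 1) = 0, so u = 8 or u = 1.
r² = 8 gives r = ±2·√(2) ≈ ±2.8284.
r² = 1 gives r = ±1.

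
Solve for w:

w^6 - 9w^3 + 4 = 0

w = 0.7769 or w = 2.0433

Let u = w^3. The equation becomes u^2 - 9u + 4 = 0.
By the quadratic formula, u = sqrt(65)/2 + 9/2 or u = 9/2 - sqrt(65)/2.
w^3 = sqrt(65)/2 + 9/2 gives w = (sqrt(65)/2 + 9/2)^(1/3) ~= 2.0433.
w^3 = 9/2 - sqrt(65)/2 gives w = (9/2 - sqrt(65)/2)^(1/3) ~= 0.7769.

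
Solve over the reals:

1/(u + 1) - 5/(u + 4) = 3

u = -5.553 or u = -0.7804

Multiply both sides by (u + 1)(u + 4):
(u + 4) - 5(u + 1) = 3(u + 1)(u + 4).
Expand and collect terms: 3u² + 19u + 13 = 0.
By the quadratic formula, u = (-19 ± √205) / 6, so u ≈ -0.7804 or u ≈ -5.553.
Neither value makes a denominator zero (u ≠ -1, u ≠ -4), so both are valid.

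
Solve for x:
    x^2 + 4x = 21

x = -7 or x = 3

Bring every term to one side: x^2 + 4x - 21 = 0.
Factor: (x + 7)(x - 3) = 0.
So x = -7 or x = 3.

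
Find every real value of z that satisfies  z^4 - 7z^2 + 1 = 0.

z = -2.618 or z = -0.382 or z = 0.382 or z = 2.618

Let u = z^2. The equation becomes u^2 - 7u + 1 = 0.
By the quadratic formula, u = 3*sqrt(5)/2 + 7/2 or u = 7/2 - 3*sqrt(5)/2.
z^2 = 3*sqrt(5)/2 + 7/2 gives z = +/-(sqrt(5)/2 + 3/2) ~= +/-2.618.
z^2 = 7/2 - 3*sqrt(5)/2 gives z = +/-(3/2 - sqrt(5)/2) ~= +/-0.382.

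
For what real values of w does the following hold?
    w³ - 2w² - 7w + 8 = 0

Possible rational roots are divisors of 8. Testing w = 1 gives 0, so (w - 1) is a factor.
Divide: w³ - 2w² - 7w + 8 = (w - 1)(w² - w - 8).
Apply the quadratic formula to w² - w - 8 = 0: w = (1 ± √33)/2, i.e. w ≈ 3.3723 or w ≈ -2.3723.

w = -2.3723 or w = 1 or w = 3.3723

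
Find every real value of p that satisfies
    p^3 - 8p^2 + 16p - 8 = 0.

Possible rational roots are divisors of -8. Testing p = 2 gives 0, so (p - 2) is a factor.
Divide: p^3 - 8p^2 + 16p - 8 = (p - 2)(p^2 - 6p + 4).
Apply the quadratic formula to p^2 - 6p + 4 = 0: p = (6 +/- sqrt(20))/2, i.e. p ~= 5.2361 or p ~= 0.7639.

p = 0.7639 or p = 2 or p = 5.2361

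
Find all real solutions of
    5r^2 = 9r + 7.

r = -0.5866 or r = 2.3866

Rearrange to standard form: 5r^2 - 9r - 7 = 0.
Discriminant: (-9)^2 - 4*5*(-7) = 221.
Quadratic formula: r = (9 +/- sqrt(221)) / 10.
So r = 9/10 + sqrt(221)/10 ~= 2.3866 or r = 9/10 - sqrt(221)/10 ~= -0.5866.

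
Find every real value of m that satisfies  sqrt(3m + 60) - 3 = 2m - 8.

Isolate the radical: sqrt(3m + 60) = 2m - 5.
Square both sides: 3m + 60 = (2m - 5)^2.
Expand and rearrange: 4m^2 - 23m - 35 = 0.
Solving gives m = 7 or m = -1.25.
Check each candidate in the original equation:
  m = 7: sqrt(81) = 9, while 2m - 5 = 9 — valid.
  m = -1.25: sqrt(56.25) = 7.5, while 2m - 5 = -7.5 — extraneous.

m = 7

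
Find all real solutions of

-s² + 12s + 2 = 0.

Discriminant: (12)² − 4·(-1)·2 = 152.
Quadratic formula: s = (-12 ± √152) / (-2).
So s = 6 - √(38) ≈ -0.1644 or s = 6 + √(38) ≈ 12.1644.

s = -0.1644 or s = 12.1644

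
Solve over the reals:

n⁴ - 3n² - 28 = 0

n = -2.6458 or n = 2.6458

Let u = n². The equation becomes u² - 3u - 28 = 0.
Factor: (u + 4)(u - 7) = 0, so u = -4 or u = 7.
n² = -4 < 0 has no real solution.
n² = 7 gives n = ±√(7) ≈ ±2.6458.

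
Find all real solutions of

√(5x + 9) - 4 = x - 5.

x = 8

Isolate the radical: √(5x + 9) = x - 1.
Square both sides: 5x + 9 = (x - 1)².
Expand and rearrange: x² - 7x - 8 = 0.
Solving gives x = 8 or x = -1.
Check each candidate in the original equation:
  x = 8: √(49) = 7, while x - 1 = 7 — valid.
  x = -1: √(4) = 2, while x - 1 = -2 — extraneous.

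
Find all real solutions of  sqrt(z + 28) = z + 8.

z = -3

Square both sides: z + 28 = (z + 8)^2.
Expand and rearrange: z^2 + 15z + 36 = 0.
Solving gives z = -3 or z = -12.
Check each candidate in the original equation:
  z = -3: sqrt(25) = 5, while z + 8 = 5 — valid.
  z = -12: sqrt(16) = 4, while z + 8 = -4 — extraneous.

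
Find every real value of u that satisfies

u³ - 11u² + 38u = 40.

u = 2 or u = 4 or u = 5

Rearrange: u³ - 11u² + 38u - 40 = 0.
Possible rational roots are divisors of -40. Testing u = 5 gives 0, so (u - 5) is a factor.
Divide: u³ - 11u² + 38u - 40 = (u - 5)(u² - 6u + 8).
Factor the quadratic: u = 4 or u = 2.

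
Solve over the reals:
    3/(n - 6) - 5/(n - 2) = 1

n = -1.5826 or n = 7.5826

Multiply both sides by (n - 6)(n - 2):
3(n - 2) - 5(n - 6) = (n - 6)(n - 2).
Expand and collect terms: n^2 - 6n - 12 = 0.
By the quadratic formula, n = (6 +/- sqrt(84)) / 2, so n ~= 7.5826 or n ~= -1.5826.
Neither value makes a denominator zero (n != 6, n != 2), so both are valid.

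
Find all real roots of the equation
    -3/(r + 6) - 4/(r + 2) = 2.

r = -8.2122 or r = -3.2878

Multiply both sides by (r + 6)(r + 2):
-3(r + 2) - 4(r + 6) = 2(r + 6)(r + 2).
Expand and collect terms: 2r² + 23r + 54 = 0.
By the quadratic formula, r = (-23 ± √97) / 4, so r ≈ -3.2878 or r ≈ -8.2122.
Neither value makes a denominator zero (r ≠ -6, r ≠ -2), so both are valid.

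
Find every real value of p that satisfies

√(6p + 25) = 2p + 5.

Square both sides: 6p + 25 = (2p + 5)².
Expand and rearrange: 4p² + 14p = 0.
Solving gives p = 0 or p = -3.5.
Check each candidate in the original equation:
  p = 0: √(25) = 5, while 2p + 5 = 5 — valid.
  p = -3.5: √(4) = 2, while 2p + 5 = -2 — extraneous.

p = 0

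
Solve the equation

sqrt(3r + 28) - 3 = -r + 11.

r = 7

Isolate the radical: sqrt(3r + 28) = -r + 14.
Square both sides: 3r + 28 = (-r + 14)^2.
Expand and rearrange: r^2 - 31r + 168 = 0.
Solving gives r = 24 or r = 7.
Check each candidate in the original equation:
  r = 24: sqrt(100) = 10, while -r + 14 = -10 — extraneous.
  r = 7: sqrt(49) = 7, while -r + 14 = 7 — valid.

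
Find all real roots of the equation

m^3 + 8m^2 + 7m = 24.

Rearrange: m^3 + 8m^2 + 7m - 24 = 0.
Possible rational roots are divisors of -24. Testing m = -3 gives 0, so (m + 3) is a factor.
Divide: m^3 + 8m^2 + 7m - 24 = (m + 3)(m^2 + 5m - 8).
Apply the quadratic formula to m^2 + 5m - 8 = 0: m = (-5 +/- sqrt(57))/2, i.e. m ~= 1.2749 or m ~= -6.2749.

m = -6.2749 or m = -3 or m = 1.2749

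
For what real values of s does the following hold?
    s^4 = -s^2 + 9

Let u = s^2. The equation becomes u^2 + u - 9 = 0.
By the quadratic formula, u = -1/2 + sqrt(37)/2 or u = -sqrt(37)/2 - 1/2.
s^2 = -1/2 + sqrt(37)/2 gives s = +/-sqrt(-1/2 + sqrt(37)/2) ~= +/-1.5942.
s^2 = -sqrt(37)/2 - 1/2 < 0 has no real solution.

s = -1.5942 or s = 1.5942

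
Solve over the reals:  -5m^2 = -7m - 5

m = -0.5207 or m = 1.9207

Rearrange to standard form: -5m^2 + 7m + 5 = 0.
Discriminant: (7)^2 - 4*(-5)*5 = 149.
Quadratic formula: m = (-7 +/- sqrt(149)) / (-10).
So m = 7/10 - sqrt(149)/10 ~= -0.5207 or m = 7/10 + sqrt(149)/10 ~= 1.9207.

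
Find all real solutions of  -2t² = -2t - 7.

t = -1.4365 or t = 2.4365

Rearrange to standard form: -2t² + 2t + 7 = 0.
Discriminant: (2)² − 4·(-2)·7 = 60.
Quadratic formula: t = (-2 ± √60) / (-4).
So t = 1/2 - √(15)/2 ≈ -1.4365 or t = 1/2 + √(15)/2 ≈ 2.4365.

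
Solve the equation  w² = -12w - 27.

w = -9 or w = -3

Bring every term to one side: w² + 12w + 27 = 0.
Factor: (w + 9)(w + 3) = 0.
So w = -9 or w = -3.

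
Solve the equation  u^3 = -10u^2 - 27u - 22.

u = -6.2361 or u = -2 or u = -1.7639

Rearrange: u^3 + 10u^2 + 27u + 22 = 0.
Possible rational roots are divisors of 22. Testing u = -2 gives 0, so (u + 2) is a factor.
Divide: u^3 + 10u^2 + 27u + 22 = (u + 2)(u^2 + 8u + 11).
Apply the quadratic formula to u^2 + 8u + 11 = 0: u = (-8 +/- sqrt(20))/2, i.e. u ~= -1.7639 or u ~= -6.2361.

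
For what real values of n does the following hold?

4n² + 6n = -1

n = -1.309 or n = -0.191

Rearrange to standard form: 4n² + 6n + 1 = 0.
Discriminant: (6)² − 4·4·1 = 20.
Quadratic formula: n = (-6 ± √20) / 8.
So n = -3/4 + √(5)/4 ≈ -0.191 or n = -3/4 - √(5)/4 ≈ -1.309.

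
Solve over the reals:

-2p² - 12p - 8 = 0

p = -5.2361 or p = -0.7639

Discriminant: (-12)² − 4·(-2)·(-8) = 80.
Quadratic formula: p = (12 ± √80) / (-4).
So p = -3 - √(5) ≈ -5.2361 or p = -3 + √(5) ≈ -0.7639.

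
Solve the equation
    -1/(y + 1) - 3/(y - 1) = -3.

Multiply both sides by (y + 1)(y - 1):
-(y - 1) - 3(y + 1) = -3(y + 1)(y - 1).
Expand and collect terms: -3y^2 + 4y + 5 = 0.
By the quadratic formula, y = (-4 +/- sqrt(76)) / -6, so y ~= -0.7863 or y ~= 2.1196.
Neither value makes a denominator zero (y != -1, y != 1), so both are valid.

y = -0.7863 or y = 2.1196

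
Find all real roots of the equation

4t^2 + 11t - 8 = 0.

Discriminant: (11)^2 - 4*4*(-8) = 249.
Quadratic formula: t = (-11 +/- sqrt(249)) / 8.
So t = -11/8 + sqrt(249)/8 ~= 0.5975 or t = -sqrt(249)/8 - 11/8 ~= -3.3475.

t = -3.3475 or t = 0.5975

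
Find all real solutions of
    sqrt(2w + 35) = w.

Square both sides: 2w + 35 = (w)^2.
Expand and rearrange: w^2 - 2w - 35 = 0.
Solving gives w = 7 or w = -5.
Check each candidate in the original equation:
  w = 7: sqrt(49) = 7, while w = 7 — valid.
  w = -5: sqrt(25) = 5, while w = -5 — extraneous.

w = 7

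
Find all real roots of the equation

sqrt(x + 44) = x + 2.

x = 5

Square both sides: x + 44 = (x + 2)^2.
Expand and rearrange: x^2 + 3x - 40 = 0.
Solving gives x = 5 or x = -8.
Check each candidate in the original equation:
  x = 5: sqrt(49) = 7, while x + 2 = 7 — valid.
  x = -8: sqrt(36) = 6, while x + 2 = -6 — extraneous.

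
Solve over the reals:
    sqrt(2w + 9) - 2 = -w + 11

Isolate the radical: sqrt(2w + 9) = -w + 13.
Square both sides: 2w + 9 = (-w + 13)^2.
Expand and rearrange: w^2 - 28w + 160 = 0.
Solving gives w = 20 or w = 8.
Check each candidate in the original equation:
  w = 20: sqrt(49) = 7, while -w + 13 = -7 — extraneous.
  w = 8: sqrt(25) = 5, while -w + 13 = 5 — valid.

w = 8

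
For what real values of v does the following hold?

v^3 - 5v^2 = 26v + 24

v = -2 or v = -1.4244 or v = 8.4244

Rearrange: v^3 - 5v^2 - 26v - 24 = 0.
Possible rational roots are divisors of -24. Testing v = -2 gives 0, so (v + 2) is a factor.
Divide: v^3 - 5v^2 - 26v - 24 = (v + 2)(v^2 - 7v - 12).
Apply the quadratic formula to v^2 - 7v - 12 = 0: v = (7 +/- sqrt(97))/2, i.e. v ~= 8.4244 or v ~= -1.4244.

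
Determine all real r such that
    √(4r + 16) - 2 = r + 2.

Isolate the radical: √(4r + 16) = r + 4.
Square both sides: 4r + 16 = (r + 4)².
Expand and rearrange: r² + 4r = 0.
Solving gives r = 0 or r = -4.
Check each candidate in the original equation:
  r = 0: √(16) = 4, while r + 4 = 4 — valid.
  r = -4: √(0) = 0, while r + 4 = 0 — valid.

r = -4 or r = 0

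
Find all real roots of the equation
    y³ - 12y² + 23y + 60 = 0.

y = -1.4244 or y = 5 or y = 8.4244

Possible rational roots are divisors of 60. Testing y = 5 gives 0, so (y - 5) is a factor.
Divide: y³ - 12y² + 23y + 60 = (y - 5)(y² - 7y - 12).
Apply the quadratic formula to y² - 7y - 12 = 0: y = (7 ± √97)/2, i.e. y ≈ 8.4244 or y ≈ -1.4244.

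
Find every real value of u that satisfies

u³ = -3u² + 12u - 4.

Rearrange: u³ + 3u² - 12u + 4 = 0.
Possible rational roots are divisors of 4. Testing u = 2 gives 0, so (u - 2) is a factor.
Divide: u³ + 3u² - 12u + 4 = (u - 2)(u² + 5u - 2).
Apply the quadratic formula to u² + 5u - 2 = 0: u = (-5 ± √33)/2, i.e. u ≈ 0.3723 or u ≈ -5.3723.

u = -5.3723 or u = 0.3723 or u = 2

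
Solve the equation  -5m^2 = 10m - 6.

m = -2.4832 or m = 0.4832

Rearrange to standard form: -5m^2 - 10m + 6 = 0.
Discriminant: (-10)^2 - 4*(-5)*6 = 220.
Quadratic formula: m = (10 +/- sqrt(220)) / (-10).
So m = -sqrt(55)/5 - 1 ~= -2.4832 or m = -1 + sqrt(55)/5 ~= 0.4832.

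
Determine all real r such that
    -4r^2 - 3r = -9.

r = -1.9212 or r = 1.1712

Rearrange to standard form: -4r^2 - 3r + 9 = 0.
Discriminant: (-3)^2 - 4*(-4)*9 = 153.
Quadratic formula: r = (3 +/- sqrt(153)) / (-8).
So r = -3*sqrt(17)/8 - 3/8 ~= -1.9212 or r = -3/8 + 3*sqrt(17)/8 ~= 1.1712.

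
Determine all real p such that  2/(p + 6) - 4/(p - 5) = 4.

Multiply both sides by (p + 6)(p - 5):
2(p - 5) - 4(p + 6) = 4(p + 6)(p - 5).
Expand and collect terms: 4p² + 6p - 86 = 0.
By the quadratic formula, p = (-6 ± √1412) / 8, so p ≈ 3.9471 or p ≈ -5.4471.
Neither value makes a denominator zero (p ≠ -6, p ≠ 5), so both are valid.

p = -5.4471 or p = 3.9471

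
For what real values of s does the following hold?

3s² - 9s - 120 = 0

s = -5 or s = 8

Factor: 3(s + 5)(s - 8) = 0.
So s = -5 or s = 8.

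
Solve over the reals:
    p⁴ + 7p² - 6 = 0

p = -0.8786 or p = 0.8786

Let u = p². The equation becomes u² + 7u - 6 = 0.
By the quadratic formula, u = -7/2 + √(73)/2 or u = -√(73)/2 - 7/2.
p² = -7/2 + √(73)/2 gives p = ±√(-7/2 + √(73)/2) ≈ ±0.8786.
p² = -√(73)/2 - 7/2 < 0 has no real solution.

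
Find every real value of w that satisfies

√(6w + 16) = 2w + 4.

w = 0

Square both sides: 6w + 16 = (2w + 4)².
Expand and rearrange: 4w² + 10w = 0.
Solving gives w = 0 or w = -2.5.
Check each candidate in the original equation:
  w = 0: √(16) = 4, while 2w + 4 = 4 — valid.
  w = -2.5: √(1) = 1, while 2w + 4 = -1 — extraneous.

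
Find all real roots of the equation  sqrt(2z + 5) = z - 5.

z = 10

Square both sides: 2z + 5 = (z - 5)^2.
Expand and rearrange: z^2 - 12z + 20 = 0.
Solving gives z = 10 or z = 2.
Check each candidate in the original equation:
  z = 10: sqrt(25) = 5, while z - 5 = 5 — valid.
  z = 2: sqrt(9) = 3, while z - 5 = -3 — extraneous.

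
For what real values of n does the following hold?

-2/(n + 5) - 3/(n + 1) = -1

n = -4 or n = 3

Multiply both sides by (n + 5)(n + 1):
-2(n + 1) - 3(n + 5) = -(n + 5)(n + 1).
Expand and collect terms: -n^2 - n + 12 = 0.
Factor or apply the quadratic formula: n = -4 or n = 3.
Neither value makes a denominator zero (n != -5, n != -1), so both are valid.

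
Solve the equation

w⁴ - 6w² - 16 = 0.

w = -2.8284 or w = 2.8284

Let u = w². The equation becomes u² - 6u - 16 = 0.
Factor: (u + 2)(u - 8) = 0, so u = -2 or u = 8.
w² = -2 < 0 has no real solution.
w² = 8 gives w = ±2·√(2) ≈ ±2.8284.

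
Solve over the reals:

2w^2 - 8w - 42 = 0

Factor: 2(w - 7)(w + 3) = 0.
So w = 7 or w = -3.

w = -3 or w = 7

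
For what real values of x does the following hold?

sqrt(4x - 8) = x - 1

x = 3

Square both sides: 4x - 8 = (x - 1)^2.
Expand and rearrange: x^2 - 6x + 9 = 0.
This gives the repeated root x = 3.
Check in the original equation:
  x = 3: sqrt(4) = 2, while x - 1 = 2 — valid.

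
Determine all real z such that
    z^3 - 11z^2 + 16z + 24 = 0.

Possible rational roots are divisors of 24. Testing z = 3 gives 0, so (z - 3) is a factor.
Divide: z^3 - 11z^2 + 16z + 24 = (z - 3)(z^2 - 8z - 8).
Apply the quadratic formula to z^2 - 8z - 8 = 0: z = (8 +/- sqrt(96))/2, i.e. z ~= 8.899 or z ~= -0.899.

z = -0.899 or z = 3 or z = 8.899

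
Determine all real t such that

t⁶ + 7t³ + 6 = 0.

t = -1.8171 or t = -1

Let u = t³. The equation becomes u² + 7u + 6 = 0.
Factor: (u + 1)(u + 6) = 0, so u = -1 or u = -6.
t³ = -1 gives t = -1.
t³ = -6 gives t = -∛(6) ≈ -1.8171.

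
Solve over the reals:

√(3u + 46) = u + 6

Square both sides: 3u + 46 = (u + 6)².
Expand and rearrange: u² + 9u - 10 = 0.
Solving gives u = 1 or u = -10.
Check each candidate in the original equation:
  u = 1: √(49) = 7, while u + 6 = 7 — valid.
  u = -10: √(16) = 4, while u + 6 = -4 — extraneous.

u = 1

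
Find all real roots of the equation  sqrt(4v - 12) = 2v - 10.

v = 7

Square both sides: 4v - 12 = (2v - 10)^2.
Expand and rearrange: 4v^2 - 44v + 112 = 0.
Solving gives v = 7 or v = 4.
Check each candidate in the original equation:
  v = 7: sqrt(16) = 4, while 2v - 10 = 4 — valid.
  v = 4: sqrt(4) = 2, while 2v - 10 = -2 — extraneous.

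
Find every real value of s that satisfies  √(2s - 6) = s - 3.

s = 3 or s = 5

Square both sides: 2s - 6 = (s - 3)².
Expand and rearrange: s² - 8s + 15 = 0.
Solving gives s = 5 or s = 3.
Check each candidate in the original equation:
  s = 5: √(4) = 2, while s - 3 = 2 — valid.
  s = 3: √(0) = 0, while s - 3 = 0 — valid.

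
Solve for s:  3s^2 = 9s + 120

Bring every term to one side: 3s^2 - 9s - 120 = 0.
Factor: 3(s + 5)(s - 8) = 0.
So s = -5 or s = 8.

s = -5 or s = 8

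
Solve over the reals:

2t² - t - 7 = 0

t = -1.6375 or t = 2.1375

Discriminant: (-1)² − 4·2·(-7) = 57.
Quadratic formula: t = (1 ± √57) / 4.
So t = 1/4 + √(57)/4 ≈ 2.1375 or t = 1/4 - √(57)/4 ≈ -1.6375.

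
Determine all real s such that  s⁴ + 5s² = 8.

s = -1.1291 or s = 1.1291

Let u = s². The equation becomes u² + 5u - 8 = 0.
By the quadratic formula, u = -5/2 + √(57)/2 or u = -√(57)/2 - 5/2.
s² = -5/2 + √(57)/2 gives s = ±√(-5/2 + √(57)/2) ≈ ±1.1291.
s² = -√(57)/2 - 5/2 < 0 has no real solution.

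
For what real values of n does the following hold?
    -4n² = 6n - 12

Rearrange to standard form: -4n² - 6n + 12 = 0.
Discriminant: (-6)² − 4·(-4)·12 = 228.
Quadratic formula: n = (6 ± √228) / (-8).
So n = -√(57)/4 - 3/4 ≈ -2.6375 or n = -3/4 + √(57)/4 ≈ 1.1375.

n = -2.6375 or n = 1.1375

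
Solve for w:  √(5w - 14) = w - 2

w = 3 or w = 6

Square both sides: 5w - 14 = (w - 2)².
Expand and rearrange: w² - 9w + 18 = 0.
Solving gives w = 6 or w = 3.
Check each candidate in the original equation:
  w = 6: √(16) = 4, while w - 2 = 4 — valid.
  w = 3: √(1) = 1, while w - 2 = 1 — valid.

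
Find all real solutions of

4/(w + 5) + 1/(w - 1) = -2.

Multiply both sides by (w + 5)(w - 1):
4(w - 1) + (w + 5) = -2(w + 5)(w - 1).
Expand and collect terms: -2w² - 13w + 9 = 0.
By the quadratic formula, w = (13 ± √241) / -4, so w ≈ -7.131 or w ≈ 0.631.
Neither value makes a denominator zero (w ≠ -5, w ≠ 1), so both are valid.

w = -7.131 or w = 0.631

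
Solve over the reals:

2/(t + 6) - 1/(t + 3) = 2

Multiply both sides by (t + 6)(t + 3):
2(t + 3) - (t + 6) = 2(t + 6)(t + 3).
Expand and collect terms: 2t^2 + 17t + 36 = 0.
Factor or apply the quadratic formula: t = -4 or t = -4.5.
Neither value makes a denominator zero (t != -6, t != -3), so both are valid.

t = -4.5 or t = -4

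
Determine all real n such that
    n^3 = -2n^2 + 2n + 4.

Rearrange: n^3 + 2n^2 - 2n - 4 = 0.
Possible rational roots are divisors of -4. Testing n = -2 gives 0, so (n + 2) is a factor.
Divide: n^3 + 2n^2 - 2n - 4 = (n + 2)(n^2 - 2).
Apply the quadratic formula to n^2 - 2 = 0: n = (0 +/- sqrt(8))/2, i.e. n ~= 1.4142 or n ~= -1.4142.

n = -2 or n = -1.4142 or n = 1.4142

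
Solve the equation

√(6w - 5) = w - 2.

w = 9

Square both sides: 6w - 5 = (w - 2)².
Expand and rearrange: w² - 10w + 9 = 0.
Solving gives w = 9 or w = 1.
Check each candidate in the original equation:
  w = 9: √(49) = 7, while w - 2 = 7 — valid.
  w = 1: √(1) = 1, while w - 2 = -1 — extraneous.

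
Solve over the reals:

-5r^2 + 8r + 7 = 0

r = -0.6283 or r = 2.2283

Discriminant: (8)^2 - 4*(-5)*7 = 204.
Quadratic formula: r = (-8 +/- sqrt(204)) / (-10).
So r = 4/5 - sqrt(51)/5 ~= -0.6283 or r = 4/5 + sqrt(51)/5 ~= 2.2283.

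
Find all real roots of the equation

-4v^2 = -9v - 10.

Rearrange to standard form: -4v^2 + 9v + 10 = 0.
Discriminant: (9)^2 - 4*(-4)*10 = 241.
Quadratic formula: v = (-9 +/- sqrt(241)) / (-8).
So v = 9/8 - sqrt(241)/8 ~= -0.8155 or v = 9/8 + sqrt(241)/8 ~= 3.0655.

v = -0.8155 or v = 3.0655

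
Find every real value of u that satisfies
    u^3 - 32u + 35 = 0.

u = -6.1401 or u = 1.1401 or u = 5

Possible rational roots are divisors of 35. Testing u = 5 gives 0, so (u - 5) is a factor.
Divide: u^3 - 32u + 35 = (u - 5)(u^2 + 5u - 7).
Apply the quadratic formula to u^2 + 5u - 7 = 0: u = (-5 +/- sqrt(53))/2, i.e. u ~= 1.1401 or u ~= -6.1401.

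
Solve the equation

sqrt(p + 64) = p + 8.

p = 0

Square both sides: p + 64 = (p + 8)^2.
Expand and rearrange: p^2 + 15p = 0.
Solving gives p = 0 or p = -15.
Check each candidate in the original equation:
  p = 0: sqrt(64) = 8, while p + 8 = 8 — valid.
  p = -15: sqrt(49) = 7, while p + 8 = -7 — extraneous.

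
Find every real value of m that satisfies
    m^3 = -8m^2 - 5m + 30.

m = -6.5311 or m = -3 or m = 1.5311

Rearrange: m^3 + 8m^2 + 5m - 30 = 0.
Possible rational roots are divisors of -30. Testing m = -3 gives 0, so (m + 3) is a factor.
Divide: m^3 + 8m^2 + 5m - 30 = (m + 3)(m^2 + 5m - 10).
Apply the quadratic formula to m^2 + 5m - 10 = 0: m = (-5 +/- sqrt(65))/2, i.e. m ~= 1.5311 or m ~= -6.5311.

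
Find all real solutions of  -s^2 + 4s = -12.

Bring every term to one side: -s^2 + 4s + 12 = 0.
Factor: -1(s - 6)(s + 2) = 0.
So s = 6 or s = -2.

s = -2 or s = 6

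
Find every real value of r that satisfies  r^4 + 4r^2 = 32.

Let u = r^2. The equation becomes u^2 + 4u - 32 = 0.
Factor: (u + 8)(u - 4) = 0, so u = -8 or u = 4.
r^2 = -8 < 0 has no real solution.
r^2 = 4 gives r = +/-2.

r = -2 or r = 2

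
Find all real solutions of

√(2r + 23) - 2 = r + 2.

Isolate the radical: √(2r + 23) = r + 4.
Square both sides: 2r + 23 = (r + 4)².
Expand and rearrange: r² + 6r - 7 = 0.
Solving gives r = 1 or r = -7.
Check each candidate in the original equation:
  r = 1: √(25) = 5, while r + 4 = 5 — valid.
  r = -7: √(9) = 3, while r + 4 = -3 — extraneous.

r = 1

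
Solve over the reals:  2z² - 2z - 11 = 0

Discriminant: (-2)² − 4·2·(-11) = 92.
Quadratic formula: z = (2 ± √92) / 4.
So z = 1/2 + √(23)/2 ≈ 2.8979 or z = 1/2 - √(23)/2 ≈ -1.8979.

z = -1.8979 or z = 2.8979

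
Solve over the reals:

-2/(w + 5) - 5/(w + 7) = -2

Multiply both sides by (w + 5)(w + 7):
-2(w + 7) - 5(w + 5) = -2(w + 5)(w + 7).
Expand and collect terms: -2w² - 17w - 31 = 0.
By the quadratic formula, w = (17 ± √41) / -4, so w ≈ -5.8508 or w ≈ -2.6492.
Neither value makes a denominator zero (w ≠ -5, w ≠ -7), so both are valid.

w = -5.8508 or w = -2.6492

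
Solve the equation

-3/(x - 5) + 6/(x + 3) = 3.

Multiply both sides by (x - 5)(x + 3):
-3(x + 3) + 6(x - 5) = 3(x - 5)(x + 3).
Expand and collect terms: 3x² - 9x - 6 = 0.
By the quadratic formula, x = (9 ± √153) / 6, so x ≈ 3.5616 or x ≈ -0.5616.
Neither value makes a denominator zero (x ≠ 5, x ≠ -3), so both are valid.

x = -0.5616 or x = 3.5616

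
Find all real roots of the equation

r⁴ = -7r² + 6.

Let u = r². The equation becomes u² + 7u - 6 = 0.
By the quadratic formula, u = -7/2 + √(73)/2 or u = -√(73)/2 - 7/2.
r² = -7/2 + √(73)/2 gives r = ±√(-7/2 + √(73)/2) ≈ ±0.8786.
r² = -√(73)/2 - 7/2 < 0 has no real solution.

r = -0.8786 or r = 0.8786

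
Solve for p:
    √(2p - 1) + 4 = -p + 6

Isolate the radical: √(2p - 1) = -p + 2.
Square both sides: 2p - 1 = (-p + 2)².
Expand and rearrange: p² - 6p + 5 = 0.
Solving gives p = 5 or p = 1.
Check each candidate in the original equation:
  p = 5: √(9) = 3, while -p + 2 = -3 — extraneous.
  p = 1: √(1) = 1, while -p + 2 = 1 — valid.

p = 1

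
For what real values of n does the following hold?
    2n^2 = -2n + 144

Bring every term to one side: 2n^2 + 2n - 144 = 0.
Factor: 2(n - 8)(n + 9) = 0.
So n = 8 or n = -9.

n = -9 or n = 8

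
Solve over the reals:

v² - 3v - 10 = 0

Factor: (v + 2)(v - 5) = 0.
So v = -2 or v = 5.

v = -2 or v = 5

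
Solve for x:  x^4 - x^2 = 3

Let u = x^2. The equation becomes u^2 - u - 3 = 0.
By the quadratic formula, u = 1/2 + sqrt(13)/2 or u = 1/2 - sqrt(13)/2.
x^2 = 1/2 + sqrt(13)/2 gives x = +/-sqrt(1/2 + sqrt(13)/2) ~= +/-1.5175.
x^2 = 1/2 - sqrt(13)/2 < 0 has no real solution.

x = -1.5175 or x = 1.5175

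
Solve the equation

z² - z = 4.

Rearrange to standard form: z² - z - 4 = 0.
Discriminant: (-1)² − 4·1·(-4) = 17.
Quadratic formula: z = (1 ± √17) / 2.
So z = 1/2 + √(17)/2 ≈ 2.5616 or z = 1/2 - √(17)/2 ≈ -1.5616.

z = -1.5616 or z = 2.5616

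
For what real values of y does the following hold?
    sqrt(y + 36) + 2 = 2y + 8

Isolate the radical: sqrt(y + 36) = 2y + 6.
Square both sides: y + 36 = (2y + 6)^2.
Expand and rearrange: 4y^2 + 23y = 0.
Solving gives y = 0 or y = -5.75.
Check each candidate in the original equation:
  y = 0: sqrt(36) = 6, while 2y + 6 = 6 — valid.
  y = -5.75: sqrt(30.25) = 5.5, while 2y + 6 = -5.5 — extraneous.

y = 0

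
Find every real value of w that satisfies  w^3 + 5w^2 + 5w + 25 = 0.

w = -5

Possible rational roots are divisors of 25. Testing w = -5 gives 0, so (w + 5) is a factor.
Divide: w^3 + 5w^2 + 5w + 25 = (w + 5)(w^2 + 5).
The quadratic w^2 + 5 has discriminant -20 < 0, so no further real roots.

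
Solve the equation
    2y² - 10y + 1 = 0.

y = 0.1021 or y = 4.8979

Discriminant: (-10)² − 4·2·1 = 92.
Quadratic formula: y = (10 ± √92) / 4.
So y = √(23)/2 + 5/2 ≈ 4.8979 or y = 5/2 - √(23)/2 ≈ 0.1021.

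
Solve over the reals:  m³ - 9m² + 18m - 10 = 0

m = 1 or m = 1.5505 or m = 6.4495

Possible rational roots are divisors of -10. Testing m = 1 gives 0, so (m - 1) is a factor.
Divide: m³ - 9m² + 18m - 10 = (m - 1)(m² - 8m + 10).
Apply the quadratic formula to m² - 8m + 10 = 0: m = (8 ± √24)/2, i.e. m ≈ 6.4495 or m ≈ 1.5505.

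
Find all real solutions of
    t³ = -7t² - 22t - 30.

t = -3

Rearrange: t³ + 7t² + 22t + 30 = 0.
Possible rational roots are divisors of 30. Testing t = -3 gives 0, so (t + 3) is a factor.
Divide: t³ + 7t² + 22t + 30 = (t + 3)(t² + 4t + 10).
The quadratic t² + 4t + 10 has discriminant -24 < 0, so no further real roots.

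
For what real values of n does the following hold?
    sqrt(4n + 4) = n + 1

n = -1 or n = 3

Square both sides: 4n + 4 = (n + 1)^2.
Expand and rearrange: n^2 - 2n - 3 = 0.
Solving gives n = 3 or n = -1.
Check each candidate in the original equation:
  n = 3: sqrt(16) = 4, while n + 1 = 4 — valid.
  n = -1: sqrt(0) = 0, while n + 1 = 0 — valid.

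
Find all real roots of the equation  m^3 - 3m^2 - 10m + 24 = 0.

m = -3 or m = 2 or m = 4

Possible rational roots are divisors of 24. Testing m = 4 gives 0, so (m - 4) is a factor.
Divide: m^3 - 3m^2 - 10m + 24 = (m - 4)(m^2 + m - 6).
Factor the quadratic: m = 2 or m = -3.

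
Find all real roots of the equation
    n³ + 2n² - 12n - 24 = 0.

Possible rational roots are divisors of -24. Testing n = -2 gives 0, so (n + 2) is a factor.
Divide: n³ + 2n² - 12n - 24 = (n + 2)(n² - 12).
Apply the quadratic formula to n² - 12 = 0: n = (0 ± √48)/2, i.e. n ≈ 3.4641 or n ≈ -3.4641.

n = -3.4641 or n = -2 or n = 3.4641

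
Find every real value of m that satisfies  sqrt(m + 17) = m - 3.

m = 8

Square both sides: m + 17 = (m - 3)^2.
Expand and rearrange: m^2 - 7m - 8 = 0.
Solving gives m = 8 or m = -1.
Check each candidate in the original equation:
  m = 8: sqrt(25) = 5, while m - 3 = 5 — valid.
  m = -1: sqrt(16) = 4, while m - 3 = -4 — extraneous.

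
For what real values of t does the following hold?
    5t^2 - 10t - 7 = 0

t = -0.5492 or t = 2.5492

Discriminant: (-10)^2 - 4*5*(-7) = 240.
Quadratic formula: t = (10 +/- sqrt(240)) / 10.
So t = 1 + 2*sqrt(15)/5 ~= 2.5492 or t = 1 - 2*sqrt(15)/5 ~= -0.5492.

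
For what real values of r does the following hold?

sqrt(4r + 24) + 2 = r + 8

Isolate the radical: sqrt(4r + 24) = r + 6.
Square both sides: 4r + 24 = (r + 6)^2.
Expand and rearrange: r^2 + 8r + 12 = 0.
Solving gives r = -2 or r = -6.
Check each candidate in the original equation:
  r = -2: sqrt(16) = 4, while r + 6 = 4 — valid.
  r = -6: sqrt(0) = 0, while r + 6 = 0 — valid.

r = -6 or r = -2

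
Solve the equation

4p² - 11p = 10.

Rearrange to standard form: 4p² - 11p - 10 = 0.
Discriminant: (-11)² − 4·4·(-10) = 281.
Quadratic formula: p = (11 ± √281) / 8.
So p = 11/8 + √(281)/8 ≈ 3.4704 or p = 11/8 - √(281)/8 ≈ -0.7204.

p = -0.7204 or p = 3.4704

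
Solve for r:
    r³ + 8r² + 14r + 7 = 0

r = -5.7913 or r = -1.2087 or r = -1

Possible rational roots are divisors of 7. Testing r = -1 gives 0, so (r + 1) is a factor.
Divide: r³ + 8r² + 14r + 7 = (r + 1)(r² + 7r + 7).
Apply the quadratic formula to r² + 7r + 7 = 0: r = (-7 ± √21)/2, i.e. r ≈ -1.2087 or r ≈ -5.7913.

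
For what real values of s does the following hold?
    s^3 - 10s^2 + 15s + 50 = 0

s = -1.5311 or s = 5 or s = 6.5311

Possible rational roots are divisors of 50. Testing s = 5 gives 0, so (s - 5) is a factor.
Divide: s^3 - 10s^2 + 15s + 50 = (s - 5)(s^2 - 5s - 10).
Apply the quadratic formula to s^2 - 5s - 10 = 0: s = (5 +/- sqrt(65))/2, i.e. s ~= 6.5311 or s ~= -1.5311.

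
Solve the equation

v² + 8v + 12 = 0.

v = -6 or v = -2

Factor: (v + 6)(v + 2) = 0.
So v = -6 or v = -2.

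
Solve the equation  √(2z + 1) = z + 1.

Square both sides: 2z + 1 = (z + 1)².
Expand and rearrange: z² = 0.
This gives the repeated root z = 0.
Check in the original equation:
  z = 0: √(1) = 1, while z + 1 = 1 — valid.

z = 0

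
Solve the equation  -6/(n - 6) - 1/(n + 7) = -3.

n = -6.712 or n = 8.0453

Multiply both sides by (n - 6)(n + 7):
-6(n + 7) - (n - 6) = -3(n - 6)(n + 7).
Expand and collect terms: -3n² + 4n + 162 = 0.
By the quadratic formula, n = (-4 ± √1960) / -6, so n ≈ -6.712 or n ≈ 8.0453.
Neither value makes a denominator zero (n ≠ 6, n ≠ -7), so both are valid.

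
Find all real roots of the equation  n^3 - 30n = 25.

n = -5 or n = -0.8541 or n = 5.8541

Rearrange: n^3 - 30n - 25 = 0.
Possible rational roots are divisors of -25. Testing n = -5 gives 0, so (n + 5) is a factor.
Divide: n^3 - 30n - 25 = (n + 5)(n^2 - 5n - 5).
Apply the quadratic formula to n^2 - 5n - 5 = 0: n = (5 +/- sqrt(45))/2, i.e. n ~= 5.8541 or n ~= -0.8541.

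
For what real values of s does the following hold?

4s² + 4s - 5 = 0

Discriminant: (4)² − 4·4·(-5) = 96.
Quadratic formula: s = (-4 ± √96) / 8.
So s = -1/2 + √(6)/2 ≈ 0.7247 or s = -√(6)/2 - 1/2 ≈ -1.7247.

s = -1.7247 or s = 0.7247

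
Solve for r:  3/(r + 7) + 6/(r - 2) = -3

Multiply both sides by (r + 7)(r - 2):
3(r - 2) + 6(r + 7) = -3(r + 7)(r - 2).
Expand and collect terms: -3r² - 24r + 6 = 0.
By the quadratic formula, r = (24 ± √648) / -6, so r ≈ -8.2426 or r ≈ 0.2426.
Neither value makes a denominator zero (r ≠ -7, r ≠ 2), so both are valid.

r = -8.2426 or r = 0.2426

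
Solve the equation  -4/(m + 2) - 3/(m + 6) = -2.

Multiply both sides by (m + 2)(m + 6):
-4(m + 6) - 3(m + 2) = -2(m + 2)(m + 6).
Expand and collect terms: -2m² - 9m + 6 = 0.
By the quadratic formula, m = (9 ± √129) / -4, so m ≈ -5.0895 or m ≈ 0.5895.
Neither value makes a denominator zero (m ≠ -2, m ≠ -6), so both are valid.

m = -5.0895 or m = 0.5895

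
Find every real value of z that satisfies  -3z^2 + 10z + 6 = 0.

z = -0.5191 or z = 3.8525

Discriminant: (10)^2 - 4*(-3)*6 = 172.
Quadratic formula: z = (-10 +/- sqrt(172)) / (-6).
So z = 5/3 - sqrt(43)/3 ~= -0.5191 or z = 5/3 + sqrt(43)/3 ~= 3.8525.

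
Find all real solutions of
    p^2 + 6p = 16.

Bring every term to one side: p^2 + 6p - 16 = 0.
Factor: (p + 8)(p - 2) = 0.
So p = -8 or p = 2.

p = -8 or p = 2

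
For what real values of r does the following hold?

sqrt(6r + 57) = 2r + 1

r = 4

Square both sides: 6r + 57 = (2r + 1)^2.
Expand and rearrange: 4r^2 - 2r - 56 = 0.
Solving gives r = 4 or r = -3.5.
Check each candidate in the original equation:
  r = 4: sqrt(81) = 9, while 2r + 1 = 9 — valid.
  r = -3.5: sqrt(36) = 6, while 2r + 1 = -6 — extraneous.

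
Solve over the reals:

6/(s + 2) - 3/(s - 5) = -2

s = -4.5944 or s = 6.0944

Multiply both sides by (s + 2)(s - 5):
6(s - 5) - 3(s + 2) = -2(s + 2)(s - 5).
Expand and collect terms: -2s² + 3s + 56 = 0.
By the quadratic formula, s = (-3 ± √457) / -4, so s ≈ -4.5944 or s ≈ 6.0944.
Neither value makes a denominator zero (s ≠ -2, s ≠ 5), so both are valid.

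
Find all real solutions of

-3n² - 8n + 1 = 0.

n = -2.7863 or n = 0.1196

Discriminant: (-8)² − 4·(-3)·1 = 76.
Quadratic formula: n = (8 ± √76) / (-6).
So n = -√(19)/3 - 4/3 ≈ -2.7863 or n = -4/3 + √(19)/3 ≈ 0.1196.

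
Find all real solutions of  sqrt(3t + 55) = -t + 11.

Square both sides: 3t + 55 = (-t + 11)^2.
Expand and rearrange: t^2 - 25t + 66 = 0.
Solving gives t = 22 or t = 3.
Check each candidate in the original equation:
  t = 22: sqrt(121) = 11, while -t + 11 = -11 — extraneous.
  t = 3: sqrt(64) = 8, while -t + 11 = 8 — valid.

t = 3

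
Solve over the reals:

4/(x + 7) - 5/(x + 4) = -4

x = -7.75 or x = -3

Multiply both sides by (x + 7)(x + 4):
4(x + 4) - 5(x + 7) = -4(x + 7)(x + 4).
Expand and collect terms: -4x² - 43x - 93 = 0.
Factor or apply the quadratic formula: x = -7.75 or x = -3.
Neither value makes a denominator zero (x ≠ -7, x ≠ -4), so both are valid.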